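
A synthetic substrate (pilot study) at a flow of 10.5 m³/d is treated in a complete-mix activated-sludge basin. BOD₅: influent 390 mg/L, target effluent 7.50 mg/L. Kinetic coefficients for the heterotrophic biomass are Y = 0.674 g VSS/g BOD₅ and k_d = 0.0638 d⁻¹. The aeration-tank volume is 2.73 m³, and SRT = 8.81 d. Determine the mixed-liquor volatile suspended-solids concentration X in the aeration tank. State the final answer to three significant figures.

X = Y·Q·ΔS·θ_c / [V·(1 + k_d θ_c)] = 0.674 × 10.5 × (390 − 7.50) × 8.81 / [2.73 × (1 + 0.0638 × 8.81)] = 5592 mg/L.

X ≈ 5590 mg/L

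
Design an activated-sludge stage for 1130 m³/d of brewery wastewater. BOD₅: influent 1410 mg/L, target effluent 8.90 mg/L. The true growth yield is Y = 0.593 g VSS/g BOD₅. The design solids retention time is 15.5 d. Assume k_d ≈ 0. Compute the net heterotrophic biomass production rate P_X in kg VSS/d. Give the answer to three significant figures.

Since k_d ≈ 0, Y_obs = Y = 0.593 g VSS/g BOD₅.
ΔS = 1410 − 8.90 = 1401 mg/L, so the substrate removal rate is 1130 × 1401/1000 = 1583 kg BOD₅/d.
P_X = Y_obs · Q(S₀ − S) = 0.5930 × 1583 = 938.9 kg VSS/d.

P_X ≈ 939 kg VSS/d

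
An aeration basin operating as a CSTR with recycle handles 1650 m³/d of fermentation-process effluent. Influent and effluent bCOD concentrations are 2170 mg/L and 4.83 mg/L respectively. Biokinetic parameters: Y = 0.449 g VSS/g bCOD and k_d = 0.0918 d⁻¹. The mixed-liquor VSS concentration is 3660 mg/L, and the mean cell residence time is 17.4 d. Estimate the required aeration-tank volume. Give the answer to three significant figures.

V ≈ 2940 m³

From the SRT design equation V = Y Q (S₀−S) θ_c / [X (1 + k_d θ_c)] = 0.449 × 1650 × (2170 − 4.83) × 17.4 / [3660 × (1 + 0.0918 × 17.4)] = 2.79×10^7 / 9506 = 2936 m³.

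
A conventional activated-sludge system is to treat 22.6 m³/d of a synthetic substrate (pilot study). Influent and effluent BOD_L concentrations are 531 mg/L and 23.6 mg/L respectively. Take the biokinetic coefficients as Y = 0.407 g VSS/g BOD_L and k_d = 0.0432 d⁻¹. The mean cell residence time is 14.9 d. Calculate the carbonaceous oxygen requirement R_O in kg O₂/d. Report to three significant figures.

Y_obs = Y / (1 + k_d θ_c) = 0.407 / (1 + 0.0432 × 14.9) = 0.407 / 1.644 = 0.2476.
Substrate removed = Q·(S₀ − S) = 22.6 m³/d × (531 − 23.6) g/m³ = 1.15×10^4 g/d = 11.47 kg/d.
Biomass synthesised: P_X = Y_obs × 11.47 = 2.839 kg VSS/d.
R_O = Q·ΔS − 1.42 P_X = 11.47 − 4.032 = 7.435 kg O₂/d.

R_O ≈ 7.44 kg O₂/d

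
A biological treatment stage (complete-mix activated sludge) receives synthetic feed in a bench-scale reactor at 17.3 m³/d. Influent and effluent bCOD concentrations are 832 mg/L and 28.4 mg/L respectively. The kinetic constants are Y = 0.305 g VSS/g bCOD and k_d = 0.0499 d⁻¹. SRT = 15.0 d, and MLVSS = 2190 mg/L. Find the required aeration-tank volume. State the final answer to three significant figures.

Rearranging the biomass balance for a CMAS with decay, V = Y·Q·ΔS·θ_c / [X·(1+k_d θ_c)] = 0.305 × 17.3 × (832 − 28.4) × 15.0 / [2190 × (1 + 0.0499 × 15.0)] = 6.36×10^4 / 3829 = 16.61 m³.

V ≈ 16.6 m³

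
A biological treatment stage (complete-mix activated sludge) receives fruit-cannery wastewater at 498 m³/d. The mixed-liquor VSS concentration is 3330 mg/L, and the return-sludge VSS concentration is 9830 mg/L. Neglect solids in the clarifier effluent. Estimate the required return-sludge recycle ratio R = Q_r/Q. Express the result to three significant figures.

Mass balance around the secondary clarifier (neglecting effluent solids): R = X / (X_r − X) = 3330 / (9830 − 3330) = 0.5123.

R ≈ 0.512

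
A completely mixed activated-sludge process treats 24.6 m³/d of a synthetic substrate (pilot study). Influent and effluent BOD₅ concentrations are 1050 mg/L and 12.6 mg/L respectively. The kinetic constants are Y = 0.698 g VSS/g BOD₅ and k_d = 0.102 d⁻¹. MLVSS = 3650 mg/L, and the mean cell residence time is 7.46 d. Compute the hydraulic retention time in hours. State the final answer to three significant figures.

Steady-state biomass mass balance: V·X·(1 + k_d·θ_c) = Y·Q·(S₀ − S)·θ_c, so V = 0.698 × 24.6 × (1050 − 12.6) × 7.46 / [3650 × (1 + 0.102 × 7.46)] = 1.33×10^5 / 6427 = 20.67 m³.
HRT = V/Q = 20.67 m³ / 24.6 m³·d⁻¹ = 0.8404 d × 24 = 20.17 h.

τ ≈ 20.2 h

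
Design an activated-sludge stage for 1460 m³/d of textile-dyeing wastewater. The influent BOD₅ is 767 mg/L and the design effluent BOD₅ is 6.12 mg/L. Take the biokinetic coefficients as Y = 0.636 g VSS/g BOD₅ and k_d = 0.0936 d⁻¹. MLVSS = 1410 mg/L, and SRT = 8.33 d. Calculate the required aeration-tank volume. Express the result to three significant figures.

From the SRT design equation V = Y Q (S₀−S) θ_c / [X (1 + k_d θ_c)] = 0.636 × 1460 × (767 − 6.12) × 8.33 / [1410 × (1 + 0.0936 × 8.33)] = 5.89×10^6 / 2509 = 2345 m³.

V ≈ 2350 m³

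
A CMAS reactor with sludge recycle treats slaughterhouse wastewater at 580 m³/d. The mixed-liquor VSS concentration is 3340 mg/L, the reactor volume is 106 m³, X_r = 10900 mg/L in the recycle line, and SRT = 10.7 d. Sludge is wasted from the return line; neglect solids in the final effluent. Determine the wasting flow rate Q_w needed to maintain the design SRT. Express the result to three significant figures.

Q_w ≈ 3.04 m³/d

Wasting from the return line (neglecting effluent solids): Q_w = V·X / (θ_c·X_r) = 106.0 × 3340 / (10.7 × 10900) = 3.036 m³/d.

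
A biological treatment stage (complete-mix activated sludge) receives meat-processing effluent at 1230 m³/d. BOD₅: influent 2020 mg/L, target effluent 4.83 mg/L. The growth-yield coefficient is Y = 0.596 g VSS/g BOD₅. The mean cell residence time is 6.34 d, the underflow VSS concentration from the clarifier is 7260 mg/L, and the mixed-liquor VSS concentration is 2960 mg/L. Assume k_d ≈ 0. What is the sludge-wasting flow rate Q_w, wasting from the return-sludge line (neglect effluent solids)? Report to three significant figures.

Q_w ≈ 203 m³/d

V·X = Y·Q·ΔS·θ_c gives V = 0.596 × 1230 × (2020 − 4.83) × 6.34 / 2960 = 3164 m³.
Q_w = (V·X)/(θ_c X_r) = 3164 × 2960 / (6.34 × 7260) = 203.5 m³/d.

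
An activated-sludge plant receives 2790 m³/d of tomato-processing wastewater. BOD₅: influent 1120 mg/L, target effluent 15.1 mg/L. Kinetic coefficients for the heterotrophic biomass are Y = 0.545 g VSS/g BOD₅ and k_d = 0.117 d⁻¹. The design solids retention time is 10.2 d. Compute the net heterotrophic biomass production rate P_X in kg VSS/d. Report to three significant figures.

P_X ≈ 766 kg VSS/d

The observed yield is Y_obs = Y/(1 + k_d·θ_c) = 0.545 / (1 + 0.117 × 10.2) = 0.545 / 2.193 = 0.2485 g VSS per g BOD₅ removed.
Mass of BOD₅ removed per day: Q(S₀ − S) = 2790 × 1105 g/m³ = 3083 kg/d.
Biomass produced: P_X = Y_obs·Q·ΔS = 0.2485 × 3083 ≈ 766.0 kg VSS/d.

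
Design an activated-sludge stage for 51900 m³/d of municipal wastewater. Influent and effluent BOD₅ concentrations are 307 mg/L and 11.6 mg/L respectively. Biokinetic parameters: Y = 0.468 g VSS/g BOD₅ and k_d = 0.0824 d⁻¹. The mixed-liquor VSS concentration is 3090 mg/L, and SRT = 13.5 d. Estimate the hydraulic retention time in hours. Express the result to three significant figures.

τ ≈ 6.86 h

From the SRT design equation V = Y Q (S₀−S) θ_c / [X (1 + k_d θ_c)] = 0.468 × 51900 × (307 − 11.6) × 13.5 / [3090 × (1 + 0.0824 × 13.5)] = 9.69×10^7 / 6527 = 14840 m³.
HRT = V/Q = 14840 m³ / 51900 m³·d⁻¹ = 0.2859 d × 24 = 6.862 h.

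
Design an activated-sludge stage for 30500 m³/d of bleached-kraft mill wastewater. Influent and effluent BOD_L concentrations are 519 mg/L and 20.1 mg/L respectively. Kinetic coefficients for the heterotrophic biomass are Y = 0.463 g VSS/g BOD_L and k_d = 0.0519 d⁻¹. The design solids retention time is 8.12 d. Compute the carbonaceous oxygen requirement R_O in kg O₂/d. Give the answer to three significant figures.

R_O ≈ 8180 kg O₂/d

Y_obs = Y / (1 + k_d θ_c) = 0.463 / (1 + 0.0519 × 8.12) = 0.463 / 1.421 = 0.3257.
ΔS = 519 − 20.1 = 498.9 mg/L, so the substrate removal rate is 30500 × 498.9/1000 = 15216 kg BOD_L/d.
Net sludge production P_X = 0.3257 × 15216 = 4956 kg VSS/d.
Carbonaceous O₂ demand = substrate oxidised − cell-mass equivalent = 15216 − 1.42 × 4956 = 8178 kg O₂/d.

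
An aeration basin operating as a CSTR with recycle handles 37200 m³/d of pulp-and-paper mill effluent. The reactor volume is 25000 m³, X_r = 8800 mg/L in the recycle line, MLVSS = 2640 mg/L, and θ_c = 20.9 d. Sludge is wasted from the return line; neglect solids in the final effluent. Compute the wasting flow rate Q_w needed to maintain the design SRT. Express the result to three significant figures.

Q_w ≈ 359 m³/d

θ_c = V·X/(Q_w·X_r) when wasting from the recycle, so Q_w = V·X/(θ_c·X_r) = 25000 × 2640 / (20.9 × 8800) = 358.9 m³/d.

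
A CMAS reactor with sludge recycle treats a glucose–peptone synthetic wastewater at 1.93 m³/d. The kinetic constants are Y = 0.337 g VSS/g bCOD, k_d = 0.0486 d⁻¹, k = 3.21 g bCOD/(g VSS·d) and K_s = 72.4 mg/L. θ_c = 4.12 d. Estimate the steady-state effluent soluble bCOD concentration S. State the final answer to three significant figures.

Effluent substrate depends only on kinetics and SRT: S = K_s(1 + k_d θ_c) / [θ_c(Yk − k_d) − 1] = 72.4 × (1 + 0.0486 × 4.12) / [4.12 × (0.337 × 3.21 − 0.0486) − 1] = 86.90 / 3.257 = 26.68 mg/L.

S ≈ 26.7 mg/L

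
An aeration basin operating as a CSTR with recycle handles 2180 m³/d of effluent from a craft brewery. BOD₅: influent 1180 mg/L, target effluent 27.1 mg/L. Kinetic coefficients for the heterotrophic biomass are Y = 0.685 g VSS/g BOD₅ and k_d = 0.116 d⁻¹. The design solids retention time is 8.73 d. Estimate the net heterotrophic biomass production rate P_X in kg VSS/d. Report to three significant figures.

Correct the yield for decay: Y_obs = Y/(1 + k_d θ_c) = 0.685 / (1 + 0.116 × 8.73) = 0.685 / 2.013 = 0.3403.
Mass of BOD₅ removed per day: Q(S₀ − S) = 2180 × 1153 g/m³ = 2513 kg/d.
Biomass produced: P_X = Y_obs·Q·ΔS = 0.3403 × 2513 ≈ 855.4 kg VSS/d.

P_X ≈ 855 kg VSS/d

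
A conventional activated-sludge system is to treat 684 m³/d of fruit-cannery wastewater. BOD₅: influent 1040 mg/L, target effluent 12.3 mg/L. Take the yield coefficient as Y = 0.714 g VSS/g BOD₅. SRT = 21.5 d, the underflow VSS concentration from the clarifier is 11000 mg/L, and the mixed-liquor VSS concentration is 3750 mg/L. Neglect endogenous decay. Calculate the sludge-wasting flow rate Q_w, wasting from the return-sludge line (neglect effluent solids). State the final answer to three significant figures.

With k_d = 0 the design equation reduces to V = Y Q (S₀−S) θ_c / X = 0.714 × 684 × (1040 − 12.3) × 21.5 / 3750 = 2878 m³.
Wasting from the return line (neglecting effluent solids): Q_w = V·X / (θ_c·X_r) = 2878 × 3750 / (21.5 × 11000) = 45.63 m³/d.

Q_w ≈ 45.6 m³/d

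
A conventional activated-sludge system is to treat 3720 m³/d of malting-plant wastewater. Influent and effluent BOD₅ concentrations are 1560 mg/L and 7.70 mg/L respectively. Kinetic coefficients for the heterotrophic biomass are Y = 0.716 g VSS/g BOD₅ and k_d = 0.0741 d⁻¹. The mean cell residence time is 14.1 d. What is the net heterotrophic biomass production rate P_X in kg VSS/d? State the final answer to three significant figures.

Correct the yield for decay: Y_obs = Y/(1 + k_d θ_c) = 0.716 / (1 + 0.0741 × 14.1) = 0.716 / 2.045 = 0.3502.
ΔS = 1560 − 7.70 = 1552 mg/L, so the substrate removal rate is 3720 × 1552/1000 = 5775 kg BOD₅/d.
Biomass produced: P_X = Y_obs·Q·ΔS = 0.3502 × 5775 ≈ 2022 kg VSS/d.

P_X ≈ 2020 kg VSS/d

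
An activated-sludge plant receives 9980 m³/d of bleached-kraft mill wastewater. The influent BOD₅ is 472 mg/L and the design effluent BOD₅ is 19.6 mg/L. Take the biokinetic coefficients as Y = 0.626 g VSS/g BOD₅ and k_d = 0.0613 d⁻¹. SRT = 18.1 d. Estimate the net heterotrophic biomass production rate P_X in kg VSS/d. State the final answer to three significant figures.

Y_obs = Y / (1 + k_d θ_c) = 0.626 / (1 + 0.0613 × 18.1) = 0.626 / 2.110 = 0.2967.
Mass of BOD₅ removed per day: Q(S₀ − S) = 9980 × 452.4 g/m³ = 4515 kg/d.
So the net sludge growth is P_X = 0.2967 × 4515 = 1340 kg VSS/d.

P_X ≈ 1340 kg VSS/d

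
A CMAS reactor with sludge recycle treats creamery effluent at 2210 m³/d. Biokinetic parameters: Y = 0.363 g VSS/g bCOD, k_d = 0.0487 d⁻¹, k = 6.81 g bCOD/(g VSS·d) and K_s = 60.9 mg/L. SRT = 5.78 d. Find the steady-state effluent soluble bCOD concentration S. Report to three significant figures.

Effluent substrate depends only on kinetics and SRT: S = K_s(1 + k_d θ_c) / [θ_c(Yk − k_d) − 1] = 60.9 × (1 + 0.0487 × 5.78) / [5.78 × (0.363 × 6.81 − 0.0487) − 1] = 78.04 / 13.01 = 6.000 mg/L.

S ≈ 6.00 mg/L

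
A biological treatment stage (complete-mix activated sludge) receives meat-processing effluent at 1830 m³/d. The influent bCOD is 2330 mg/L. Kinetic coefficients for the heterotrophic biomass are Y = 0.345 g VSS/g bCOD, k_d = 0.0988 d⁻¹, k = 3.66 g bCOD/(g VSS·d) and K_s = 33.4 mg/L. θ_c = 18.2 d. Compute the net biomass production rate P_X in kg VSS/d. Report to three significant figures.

Effluent substrate depends only on kinetics and SRT: S = K_s(1 + k_d θ_c) / [θ_c(Yk − k_d) − 1] = 33.4 × (1 + 0.0988 × 18.2) / [18.2 × (0.345 × 3.66 − 0.0988) − 1] = 93.46 / 20.18 = 4.631 mg/L.
The observed yield is Y_obs = Y/(1 + k_d·θ_c) = 0.345 / (1 + 0.0988 × 18.2) = 0.345 / 2.798 = 0.1233 g VSS per g bCOD removed.
Substrate removed = Q·(S₀ − S) = 1830 m³/d × (2330 − 4.63) g/m³ = 4.26×10^6 g/d = 4255 kg/d.
P_X = Y_obs · Q(S₀ − S) = 0.1233 × 4255 = 524.7 kg VSS/d.

P_X ≈ 525 kg VSS/d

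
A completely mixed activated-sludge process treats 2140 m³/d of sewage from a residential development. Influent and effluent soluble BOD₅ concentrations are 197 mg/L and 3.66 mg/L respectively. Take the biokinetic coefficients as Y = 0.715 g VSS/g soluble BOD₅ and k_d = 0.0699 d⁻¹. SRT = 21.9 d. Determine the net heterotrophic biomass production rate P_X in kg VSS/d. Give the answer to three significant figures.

The observed yield is Y_obs = Y/(1 + k_d·θ_c) = 0.715 / (1 + 0.0699 × 21.9) = 0.715 / 2.531 = 0.2825 g VSS per g soluble BOD₅ removed.
ΔS = 197 − 3.66 = 193.3 mg/L, so the substrate removal rate is 2140 × 193.3/1000 = 413.7 kg soluble BOD₅/d.
Biomass produced: P_X = Y_obs·Q·ΔS = 0.2825 × 413.7 ≈ 116.9 kg VSS/d.

P_X ≈ 117 kg VSS/d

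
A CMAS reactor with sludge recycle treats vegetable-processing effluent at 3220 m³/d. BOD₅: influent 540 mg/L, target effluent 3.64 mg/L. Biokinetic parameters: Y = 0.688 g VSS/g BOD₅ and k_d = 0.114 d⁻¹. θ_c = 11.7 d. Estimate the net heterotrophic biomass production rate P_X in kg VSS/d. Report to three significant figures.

The observed yield is Y_obs = Y/(1 + k_d·θ_c) = 0.688 / (1 + 0.114 × 11.7) = 0.688 / 2.334 = 0.2948 g VSS per g BOD₅ removed.
Substrate removed = Q·(S₀ − S) = 3220 m³/d × (540 − 3.64) g/m³ = 1.73×10^6 g/d = 1727 kg/d.
Biomass produced: P_X = Y_obs·Q·ΔS = 0.2948 × 1727 ≈ 509.1 kg VSS/d.

P_X ≈ 509 kg VSS/d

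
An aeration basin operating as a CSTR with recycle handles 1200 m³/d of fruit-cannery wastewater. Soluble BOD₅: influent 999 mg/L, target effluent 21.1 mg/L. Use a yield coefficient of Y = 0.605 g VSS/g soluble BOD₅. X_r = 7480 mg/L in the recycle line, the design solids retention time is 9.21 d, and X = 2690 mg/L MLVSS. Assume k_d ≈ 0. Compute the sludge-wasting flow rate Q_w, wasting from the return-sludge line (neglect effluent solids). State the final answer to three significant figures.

Q_w ≈ 94.9 m³/d

V·X = Y·Q·ΔS·θ_c gives V = 0.605 × 1200 × (999 − 21.1) × 9.21 / 2690 = 2431 m³.
θ_c = V·X/(Q_w·X_r) when wasting from the recycle, so Q_w = V·X/(θ_c·X_r) = 2431 × 2690 / (9.21 × 7480) = 94.91 m³/d.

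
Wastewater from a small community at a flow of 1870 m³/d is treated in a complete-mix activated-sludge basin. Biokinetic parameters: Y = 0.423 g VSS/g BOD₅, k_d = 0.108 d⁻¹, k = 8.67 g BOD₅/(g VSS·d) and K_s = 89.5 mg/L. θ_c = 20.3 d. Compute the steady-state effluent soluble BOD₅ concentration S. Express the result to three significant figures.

S ≈ 4.01 mg/L

From the Monod/SRT balance for a CMAS, S = K_s·(1+k_d θ_c)/[θ_c·(Y k − k_d) − 1] = 89.5 × (1 + 0.108 × 20.3) / [20.3 × (0.423 × 8.67 − 0.108) − 1] = 285.7 / 71.26 = 4.010 mg/L.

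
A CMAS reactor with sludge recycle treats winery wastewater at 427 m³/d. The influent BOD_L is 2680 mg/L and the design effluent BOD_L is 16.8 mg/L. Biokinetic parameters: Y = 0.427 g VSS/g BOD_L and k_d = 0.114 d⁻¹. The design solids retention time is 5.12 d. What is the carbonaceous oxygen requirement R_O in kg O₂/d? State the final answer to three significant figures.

R_O ≈ 702 kg O₂/d

Observed yield with endogenous decay: Y_obs = Y / (1 + k_d·θ_c) = 0.427 / (1 + 0.114 × 5.12) = 0.427 / 1.584 = 0.2696 g VSS/g BOD_L.
Mass of BOD_L removed per day: Q(S₀ − S) = 427 × 2663 g/m³ = 1137 kg/d.
Biomass synthesised: P_X = Y_obs × 1137 = 306.6 kg VSS/d.
Carbonaceous O₂ demand = substrate oxidised − cell-mass equivalent = 1137 − 1.42 × 306.6 = 701.8 kg O₂/d.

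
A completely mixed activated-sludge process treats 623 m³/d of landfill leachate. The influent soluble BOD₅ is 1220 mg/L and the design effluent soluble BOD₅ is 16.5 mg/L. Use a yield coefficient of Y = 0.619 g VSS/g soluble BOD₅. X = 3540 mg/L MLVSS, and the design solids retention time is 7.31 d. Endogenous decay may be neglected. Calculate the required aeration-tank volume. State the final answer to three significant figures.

V ≈ 958 m³

Biomass mass balance (decay neglected): V·X = Y·Q·(S₀ − S)·θ_c, so V = 0.619 × 623 × (1220 − 16.5) × 7.31 / 3540 = 958.4 m³.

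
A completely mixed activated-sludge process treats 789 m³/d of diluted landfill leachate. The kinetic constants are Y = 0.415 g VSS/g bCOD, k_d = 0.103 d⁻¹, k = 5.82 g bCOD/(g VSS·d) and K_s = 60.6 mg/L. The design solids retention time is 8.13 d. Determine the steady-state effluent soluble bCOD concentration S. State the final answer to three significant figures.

For a completely mixed reactor with recycle the Lawrence–McCarty relation gives S = K_s·(1 + k_d·θ_c) / [θ_c·(Y·k − k_d) − 1] = 60.6 × (1 + 0.103 × 8.13) / [8.13 × (0.415 × 5.82 − 0.103) − 1] = 111.3 / 17.80 = 6.256 mg/L.

S ≈ 6.26 mg/L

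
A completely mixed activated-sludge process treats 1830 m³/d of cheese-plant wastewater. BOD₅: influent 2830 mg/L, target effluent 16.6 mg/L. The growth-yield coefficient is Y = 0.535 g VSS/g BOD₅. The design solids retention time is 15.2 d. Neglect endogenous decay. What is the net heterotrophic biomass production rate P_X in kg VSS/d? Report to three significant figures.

P_X ≈ 2750 kg VSS/d

With endogenous decay neglected, the observed yield equals the true yield: Y_obs = Y = 0.535 g VSS/g BOD₅.
Mass of BOD₅ removed per day: Q(S₀ − S) = 1830 × 2813 g/m³ = 5149 kg/d.
So the net sludge growth is P_X = 0.5350 × 5149 = 2754 kg VSS/d.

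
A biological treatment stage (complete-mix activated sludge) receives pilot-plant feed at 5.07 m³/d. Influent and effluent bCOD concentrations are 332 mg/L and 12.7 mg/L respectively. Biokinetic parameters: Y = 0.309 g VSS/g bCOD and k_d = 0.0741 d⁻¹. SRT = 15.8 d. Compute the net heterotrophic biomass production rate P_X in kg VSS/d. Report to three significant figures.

P_X ≈ 0.230 kg VSS/d

Observed yield with endogenous decay: Y_obs = Y / (1 + k_d·θ_c) = 0.309 / (1 + 0.0741 × 15.8) = 0.309 / 2.171 = 0.1423 g VSS/g bCOD.
Substrate removed = Q·(S₀ − S) = 5.07 m³/d × (332 − 12.7) g/m³ = 1.62×10^3 g/d = 1.619 kg/d.
Biomass produced: P_X = Y_obs·Q·ΔS = 0.1423 × 1.619 ≈ 0.2304 kg VSS/d.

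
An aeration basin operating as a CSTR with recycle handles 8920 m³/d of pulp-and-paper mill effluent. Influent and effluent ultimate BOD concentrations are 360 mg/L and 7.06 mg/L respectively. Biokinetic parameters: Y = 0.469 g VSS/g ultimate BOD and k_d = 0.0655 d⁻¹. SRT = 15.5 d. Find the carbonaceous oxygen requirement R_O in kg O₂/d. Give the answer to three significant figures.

The observed yield is Y_obs = Y/(1 + k_d·θ_c) = 0.469 / (1 + 0.0655 × 15.5) = 0.469 / 2.015 = 0.2327 g VSS per g ultimate BOD removed.
Q·(S₀ − S) = 8920 × (360 − 7.06) × 10⁻³ = 3148 kg/d removed.
Biomass synthesised: P_X = Y_obs × 3148 = 732.7 kg VSS/d.
R_O = Q·ΔS − 1.42 P_X = 3148 − 1040 = 2108 kg O₂/d.

R_O ≈ 2110 kg O₂/d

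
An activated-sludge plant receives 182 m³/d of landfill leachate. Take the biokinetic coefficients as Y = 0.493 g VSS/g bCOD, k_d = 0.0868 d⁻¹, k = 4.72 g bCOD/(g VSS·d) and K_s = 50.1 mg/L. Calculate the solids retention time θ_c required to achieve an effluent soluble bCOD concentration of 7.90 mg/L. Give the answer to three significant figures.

θ_c ≈ 4.35 d

Specific growth rate at S = 7.90 mg/L: μ = YkS/(K_s+S) = 0.493·4.72·7.90/(50.1+7.90) = 0.3169 d⁻¹.
Then 1/θ_c = μ − k_d = 0.3169 − 0.0868 = 0.2301 d⁻¹, giving θ_c = 4.345 d.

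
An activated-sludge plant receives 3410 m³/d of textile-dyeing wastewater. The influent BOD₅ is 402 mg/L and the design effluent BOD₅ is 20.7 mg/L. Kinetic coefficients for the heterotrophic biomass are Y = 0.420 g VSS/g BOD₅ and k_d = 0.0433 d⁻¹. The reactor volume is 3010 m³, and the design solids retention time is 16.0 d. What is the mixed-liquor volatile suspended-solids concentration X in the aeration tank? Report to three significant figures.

X ≈ 1710 mg/L

Solving the biomass balance for X: X = Y Q (S₀−S) θ_c / [V (1+k_d θ_c)] = 0.420 × 3410 × (402 − 20.7) × 16.0 / [3010 × (1 + 0.0433 × 16.0)] = 1715 mg/L.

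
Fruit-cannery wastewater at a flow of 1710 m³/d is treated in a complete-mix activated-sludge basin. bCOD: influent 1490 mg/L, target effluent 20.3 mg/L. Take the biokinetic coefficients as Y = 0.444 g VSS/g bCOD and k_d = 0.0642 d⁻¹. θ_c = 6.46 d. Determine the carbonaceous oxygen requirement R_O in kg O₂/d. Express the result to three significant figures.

Correct the yield for decay: Y_obs = Y/(1 + k_d θ_c) = 0.444 / (1 + 0.0642 × 6.46) = 0.444 / 1.415 = 0.3138.
ΔS = 1490 − 20.3 = 1470 mg/L, so the substrate removal rate is 1710 × 1470/1000 = 2513 kg bCOD/d.
P_X = Y_obs·Q·(S₀ − S) = 0.3138 × 2513 = 788.7 kg VSS/d.
Carbonaceous O₂ demand = substrate oxidised − cell-mass equivalent = 2513 − 1.42 × 788.7 = 1393 kg O₂/d.

R_O ≈ 1390 kg O₂/d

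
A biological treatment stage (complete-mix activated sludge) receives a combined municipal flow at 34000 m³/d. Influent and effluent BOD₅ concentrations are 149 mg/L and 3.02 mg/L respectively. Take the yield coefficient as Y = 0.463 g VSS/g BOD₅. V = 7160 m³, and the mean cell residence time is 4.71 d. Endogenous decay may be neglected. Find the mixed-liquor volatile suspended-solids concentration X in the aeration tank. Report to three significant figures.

From V·X = Y·Q·(S₀ − S)·θ_c (decay neglected): X = 0.463 × 34000 × (149 − 3.02) × 4.71 / 7160 = 1512 mg/L.

X ≈ 1510 mg/L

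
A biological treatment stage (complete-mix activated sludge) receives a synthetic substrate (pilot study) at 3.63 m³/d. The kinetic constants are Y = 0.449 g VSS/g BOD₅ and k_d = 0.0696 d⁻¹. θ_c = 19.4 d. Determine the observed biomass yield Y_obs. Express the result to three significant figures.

Y_obs ≈ 0.191 g VSS/g BOD₅

Y_obs = Y / (1 + k_d θ_c) = 0.449 / (1 + 0.0696 × 19.4) = 0.449 / 2.350 = 0.1910.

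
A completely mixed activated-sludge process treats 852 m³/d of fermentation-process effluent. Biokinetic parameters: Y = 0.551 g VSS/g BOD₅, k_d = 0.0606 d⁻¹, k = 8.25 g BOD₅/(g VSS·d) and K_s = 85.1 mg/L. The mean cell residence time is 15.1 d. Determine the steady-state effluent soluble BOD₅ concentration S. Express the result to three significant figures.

For a completely mixed reactor with recycle the Lawrence–McCarty relation gives S = K_s·(1 + k_d·θ_c) / [θ_c·(Y·k − k_d) − 1] = 85.1 × (1 + 0.0606 × 15.1) / [15.1 × (0.551 × 8.25 − 0.0606) − 1] = 163.0 / 66.73 = 2.442 mg/L.

S ≈ 2.44 mg/L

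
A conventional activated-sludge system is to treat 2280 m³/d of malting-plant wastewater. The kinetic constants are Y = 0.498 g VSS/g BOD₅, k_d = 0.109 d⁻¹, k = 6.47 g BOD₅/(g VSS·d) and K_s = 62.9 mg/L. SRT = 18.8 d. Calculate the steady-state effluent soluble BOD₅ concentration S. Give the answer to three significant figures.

From the Monod/SRT balance for a CMAS, S = K_s·(1+k_d θ_c)/[θ_c·(Y k − k_d) − 1] = 62.9 × (1 + 0.109 × 18.8) / [18.8 × (0.498 × 6.47 − 0.109) − 1] = 191.8 / 57.53 = 3.334 mg/L.

S ≈ 3.33 mg/L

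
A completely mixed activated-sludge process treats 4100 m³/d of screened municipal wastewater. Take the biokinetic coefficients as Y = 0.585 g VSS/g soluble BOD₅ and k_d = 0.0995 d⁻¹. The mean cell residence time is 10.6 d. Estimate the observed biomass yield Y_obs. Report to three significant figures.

Y_obs ≈ 0.285 g VSS/g soluble BOD₅

Observed yield with endogenous decay: Y_obs = Y / (1 + k_d·θ_c) = 0.585 / (1 + 0.0995 × 10.6) = 0.585 / 2.055 = 0.2847 g VSS/g soluble BOD₅.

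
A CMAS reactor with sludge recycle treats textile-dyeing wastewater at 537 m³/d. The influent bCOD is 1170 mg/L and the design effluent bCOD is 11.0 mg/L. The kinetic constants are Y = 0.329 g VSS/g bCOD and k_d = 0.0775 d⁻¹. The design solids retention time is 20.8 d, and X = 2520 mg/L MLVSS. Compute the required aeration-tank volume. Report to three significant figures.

Rearranging the biomass balance for a CMAS with decay, V = Y·Q·ΔS·θ_c / [X·(1+k_d θ_c)] = 0.329 × 537 × (1170 − 11.0) × 20.8 / [2520 × (1 + 0.0775 × 20.8)] = 4.26×10^6 / 6582 = 647.1 m³.

V ≈ 647 m³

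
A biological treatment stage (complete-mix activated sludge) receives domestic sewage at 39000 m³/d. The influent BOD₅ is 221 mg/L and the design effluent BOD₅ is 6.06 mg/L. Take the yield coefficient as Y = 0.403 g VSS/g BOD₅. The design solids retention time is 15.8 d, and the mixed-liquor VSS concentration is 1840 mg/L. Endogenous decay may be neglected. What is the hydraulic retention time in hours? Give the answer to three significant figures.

V·X = Y·Q·ΔS·θ_c gives V = 0.403 × 39000 × (221 − 6.06) × 15.8 / 1840 = 29009 m³.
τ = V/Q = 29009/39000 = 0.7438 d, or 17.85 h.

τ ≈ 17.9 h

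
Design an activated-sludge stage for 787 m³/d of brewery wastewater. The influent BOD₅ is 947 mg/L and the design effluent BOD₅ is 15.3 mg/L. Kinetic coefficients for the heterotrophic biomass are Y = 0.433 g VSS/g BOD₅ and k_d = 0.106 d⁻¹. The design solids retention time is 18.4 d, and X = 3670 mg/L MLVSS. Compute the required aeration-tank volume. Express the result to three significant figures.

Rearranging the biomass balance for a CMAS with decay, V = Y·Q·ΔS·θ_c / [X·(1+k_d θ_c)] = 0.433 × 787 × (947 − 15.3) × 18.4 / [3670 × (1 + 0.106 × 18.4)] = 5.84×10^6 / 10828 = 539.5 m³.

V ≈ 540 m³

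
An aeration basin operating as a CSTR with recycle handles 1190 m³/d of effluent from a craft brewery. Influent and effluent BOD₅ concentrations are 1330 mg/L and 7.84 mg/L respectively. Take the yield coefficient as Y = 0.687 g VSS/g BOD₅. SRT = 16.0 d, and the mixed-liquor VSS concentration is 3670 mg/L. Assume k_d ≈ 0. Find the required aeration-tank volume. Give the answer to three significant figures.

Biomass mass balance (decay neglected): V·X = Y·Q·(S₀ − S)·θ_c, so V = 0.687 × 1190 × (1330 − 7.84) × 16.0 / 3670 = 4712 m³.

V ≈ 4710 m³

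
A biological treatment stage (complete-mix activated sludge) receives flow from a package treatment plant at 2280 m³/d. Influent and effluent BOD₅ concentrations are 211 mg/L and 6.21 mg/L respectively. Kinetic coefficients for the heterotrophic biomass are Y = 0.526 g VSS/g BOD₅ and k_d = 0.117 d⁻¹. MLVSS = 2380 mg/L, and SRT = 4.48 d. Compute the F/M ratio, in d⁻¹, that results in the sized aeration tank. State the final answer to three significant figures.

Steady-state biomass mass balance: V·X·(1 + k_d·θ_c) = Y·Q·(S₀ − S)·θ_c, so V = 0.526 × 2280 × (211 − 6.21) × 4.48 / [2380 × (1 + 0.117 × 4.48)] = 1.1×10^6 / 3628 = 303.3 m³.
Food-to-microorganism ratio F/M = Q S₀ / (V X) = 2280 × 211 / (303.3 × 2380) = 0.6664 d⁻¹.

F/M ≈ 0.666 d⁻¹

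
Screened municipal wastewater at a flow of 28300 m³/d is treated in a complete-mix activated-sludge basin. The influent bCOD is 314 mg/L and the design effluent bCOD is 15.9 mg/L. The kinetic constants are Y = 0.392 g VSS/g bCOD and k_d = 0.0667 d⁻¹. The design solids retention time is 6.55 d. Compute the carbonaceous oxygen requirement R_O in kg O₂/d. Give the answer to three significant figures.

R_O ≈ 5170 kg O₂/d

Correct the yield for decay: Y_obs = Y/(1 + k_d θ_c) = 0.392 / (1 + 0.0667 × 6.55) = 0.392 / 1.437 = 0.2728.
Substrate removed = Q·(S₀ − S) = 28300 m³/d × (314 − 15.9) g/m³ = 8.44×10^6 g/d = 8436 kg/d.
Net sludge production P_X = 0.2728 × 8436 = 2302 kg VSS/d.
R_O = Q·(S₀ − S) − 1.42·P_X = 8436 − 1.42 × 2302 = 5168 kg O₂/d.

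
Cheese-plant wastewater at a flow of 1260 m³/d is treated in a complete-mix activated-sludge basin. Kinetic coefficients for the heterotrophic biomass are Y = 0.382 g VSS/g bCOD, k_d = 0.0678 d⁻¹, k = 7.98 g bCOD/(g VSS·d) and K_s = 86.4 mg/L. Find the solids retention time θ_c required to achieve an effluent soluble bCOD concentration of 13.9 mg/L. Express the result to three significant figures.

At the target effluent, Y k S/(K_s+S) = 0.382×7.98×13.9/100.3 = 0.4225 d⁻¹.
θ_c = 1/(μ − k_d) = 1/(0.4225 − 0.0678) = 1/0.3547 = 2.820 d.

θ_c ≈ 2.82 d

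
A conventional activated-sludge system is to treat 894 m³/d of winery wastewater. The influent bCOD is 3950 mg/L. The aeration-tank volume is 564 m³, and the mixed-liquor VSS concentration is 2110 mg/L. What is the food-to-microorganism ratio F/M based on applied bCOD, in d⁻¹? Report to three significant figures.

F/M ≈ 2.97 d⁻¹

Food-to-microorganism ratio F/M = Q S₀ / (V X) = 894 × 3950 / (564.0 × 2110) = 2.967 d⁻¹.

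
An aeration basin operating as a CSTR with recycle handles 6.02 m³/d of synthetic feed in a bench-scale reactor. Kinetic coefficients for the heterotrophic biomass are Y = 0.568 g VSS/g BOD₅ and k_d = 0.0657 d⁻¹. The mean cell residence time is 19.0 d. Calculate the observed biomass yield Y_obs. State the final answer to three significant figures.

The observed yield is Y_obs = Y/(1 + k_d·θ_c) = 0.568 / (1 + 0.0657 × 19.0) = 0.568 / 2.248 = 0.2526 g VSS per g BOD₅ removed.

Y_obs ≈ 0.253 g VSS/g BOD₅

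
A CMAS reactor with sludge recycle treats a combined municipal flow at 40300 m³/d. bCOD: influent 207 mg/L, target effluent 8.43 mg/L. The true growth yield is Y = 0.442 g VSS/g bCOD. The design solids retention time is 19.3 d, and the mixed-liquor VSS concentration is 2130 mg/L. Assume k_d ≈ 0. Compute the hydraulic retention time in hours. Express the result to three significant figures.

V·X = Y·Q·ΔS·θ_c gives V = 0.442 × 40300 × (207 − 8.43) × 19.3 / 2130 = 32049 m³.
τ = V/Q = 32049/40300 = 0.7953 d, or 19.09 h.

τ ≈ 19.1 h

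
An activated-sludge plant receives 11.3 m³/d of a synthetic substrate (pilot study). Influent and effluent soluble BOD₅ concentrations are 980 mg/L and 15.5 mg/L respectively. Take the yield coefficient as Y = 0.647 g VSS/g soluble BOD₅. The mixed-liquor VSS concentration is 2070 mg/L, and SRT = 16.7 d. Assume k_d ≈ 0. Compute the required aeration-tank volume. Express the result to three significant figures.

Biomass mass balance (decay neglected): V·X = Y·Q·(S₀ − S)·θ_c, so V = 0.647 × 11.3 × (980 − 15.5) × 16.7 / 2070 = 56.89 m³.

V ≈ 56.9 m³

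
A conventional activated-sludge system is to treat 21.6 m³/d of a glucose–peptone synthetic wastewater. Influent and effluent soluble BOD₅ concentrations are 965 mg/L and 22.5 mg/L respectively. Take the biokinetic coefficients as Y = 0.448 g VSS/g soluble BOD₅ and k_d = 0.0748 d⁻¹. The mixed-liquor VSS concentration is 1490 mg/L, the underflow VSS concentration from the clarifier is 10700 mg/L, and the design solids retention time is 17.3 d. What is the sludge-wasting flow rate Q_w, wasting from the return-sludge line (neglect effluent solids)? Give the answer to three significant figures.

Q_w ≈ 0.372 m³/d

From the SRT design equation V = Y Q (S₀−S) θ_c / [X (1 + k_d θ_c)] = 0.448 × 21.6 × (965 − 22.5) × 17.3 / [1490 × (1 + 0.0748 × 17.3)] = 1.58×10^5 / 3418 = 46.16 m³.
Q_w = (V·X)/(θ_c X_r) = 46.16 × 1490 / (17.3 × 10700) = 0.3716 m³/d.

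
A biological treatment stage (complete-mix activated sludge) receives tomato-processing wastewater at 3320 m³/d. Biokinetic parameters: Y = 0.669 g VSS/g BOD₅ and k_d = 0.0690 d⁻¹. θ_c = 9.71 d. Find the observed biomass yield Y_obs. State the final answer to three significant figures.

Y_obs ≈ 0.401 g VSS/g BOD₅

The observed yield is Y_obs = Y/(1 + k_d·θ_c) = 0.669 / (1 + 0.0690 × 9.71) = 0.669 / 1.670 = 0.4006 g VSS per g BOD₅ removed.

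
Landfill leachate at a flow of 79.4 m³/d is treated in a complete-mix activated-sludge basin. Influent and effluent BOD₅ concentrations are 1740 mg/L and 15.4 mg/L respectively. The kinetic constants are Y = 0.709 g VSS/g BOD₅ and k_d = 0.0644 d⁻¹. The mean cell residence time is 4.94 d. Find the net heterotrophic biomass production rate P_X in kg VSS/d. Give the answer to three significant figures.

P_X ≈ 73.7 kg VSS/d

Correct the yield for decay: Y_obs = Y/(1 + k_d θ_c) = 0.709 / (1 + 0.0644 × 4.94) = 0.709 / 1.318 = 0.5379.
Q·(S₀ − S) = 79.4 × (1740 − 15.4) × 10⁻³ = 136.9 kg/d removed.
Net biomass production P_X = Y_obs × Q·(S₀ − S) = 0.5379 × 136.9 = 73.65 kg VSS/d.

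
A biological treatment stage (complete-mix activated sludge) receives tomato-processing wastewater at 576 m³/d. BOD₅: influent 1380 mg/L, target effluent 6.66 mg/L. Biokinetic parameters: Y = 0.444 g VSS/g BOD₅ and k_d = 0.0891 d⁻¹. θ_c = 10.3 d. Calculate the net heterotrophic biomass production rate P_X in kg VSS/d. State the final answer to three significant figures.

P_X ≈ 183 kg VSS/d

Observed yield with endogenous decay: Y_obs = Y / (1 + k_d·θ_c) = 0.444 / (1 + 0.0891 × 10.3) = 0.444 / 1.918 = 0.2315 g VSS/g BOD₅.
Mass of BOD₅ removed per day: Q(S₀ − S) = 576 × 1373 g/m³ = 791.0 kg/d.
Net biomass production P_X = Y_obs × Q·(S₀ − S) = 0.2315 × 791.0 = 183.1 kg VSS/d.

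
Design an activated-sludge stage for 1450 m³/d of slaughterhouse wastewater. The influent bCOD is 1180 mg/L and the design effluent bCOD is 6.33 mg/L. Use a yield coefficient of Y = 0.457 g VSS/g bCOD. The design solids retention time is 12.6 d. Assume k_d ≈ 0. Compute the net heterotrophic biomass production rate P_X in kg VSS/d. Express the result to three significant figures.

P_X ≈ 778 kg VSS/d

With endogenous decay neglected, the observed yield equals the true yield: Y_obs = Y = 0.457 g VSS/g bCOD.
Q·(S₀ − S) = 1450 × (1180 − 6.33) × 10⁻³ = 1702 kg/d removed.
So the net sludge growth is P_X = 0.4570 × 1702 = 777.7 kg VSS/d.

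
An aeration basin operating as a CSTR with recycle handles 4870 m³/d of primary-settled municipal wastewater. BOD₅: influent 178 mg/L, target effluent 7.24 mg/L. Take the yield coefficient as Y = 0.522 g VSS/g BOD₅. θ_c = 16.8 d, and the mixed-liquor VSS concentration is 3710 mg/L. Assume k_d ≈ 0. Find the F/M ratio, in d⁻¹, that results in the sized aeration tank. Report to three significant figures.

F/M ≈ 0.119 d⁻¹

Biomass mass balance (decay neglected): V·X = Y·Q·(S₀ − S)·θ_c, so V = 0.522 × 4870 × (178 − 7.24) × 16.8 / 3710 = 1966 m³.
F/M = Q·S₀ / (V·X) = 4870 × 178 / (1966 × 3710) = 0.1189 g BOD₅·(g VSS·d)⁻¹.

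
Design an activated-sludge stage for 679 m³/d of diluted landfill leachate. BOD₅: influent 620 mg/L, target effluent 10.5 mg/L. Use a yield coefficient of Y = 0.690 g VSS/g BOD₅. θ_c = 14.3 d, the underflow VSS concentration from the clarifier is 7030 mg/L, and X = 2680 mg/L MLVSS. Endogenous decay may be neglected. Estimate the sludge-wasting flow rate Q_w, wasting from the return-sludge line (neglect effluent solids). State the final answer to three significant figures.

Biomass mass balance (decay neglected): V·X = Y·Q·(S₀ − S)·θ_c, so V = 0.690 × 679 × (620 − 10.5) × 14.3 / 2680 = 1524 m³.
θ_c = V·X/(Q_w·X_r) when wasting from the recycle, so Q_w = V·X/(θ_c·X_r) = 1524 × 2680 / (14.3 × 7030) = 40.62 m³/d.

Q_w ≈ 40.6 m³/d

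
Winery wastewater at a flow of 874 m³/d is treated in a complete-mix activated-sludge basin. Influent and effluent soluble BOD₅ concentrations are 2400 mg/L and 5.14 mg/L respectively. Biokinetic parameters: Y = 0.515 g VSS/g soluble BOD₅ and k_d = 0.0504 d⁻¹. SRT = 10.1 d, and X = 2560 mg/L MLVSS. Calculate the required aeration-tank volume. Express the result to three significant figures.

V ≈ 2820 m³

Steady-state biomass mass balance: V·X·(1 + k_d·θ_c) = Y·Q·(S₀ − S)·θ_c, so V = 0.515 × 874 × (2400 − 5.14) × 10.1 / [2560 × (1 + 0.0504 × 10.1)] = 1.09×10^7 / 3863 = 2818 m³.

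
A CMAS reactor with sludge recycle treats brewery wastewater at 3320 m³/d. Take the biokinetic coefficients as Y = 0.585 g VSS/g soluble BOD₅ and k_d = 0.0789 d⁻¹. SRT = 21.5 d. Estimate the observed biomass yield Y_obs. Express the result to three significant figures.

Correct the yield for decay: Y_obs = Y/(1 + k_d θ_c) = 0.585 / (1 + 0.0789 × 21.5) = 0.585 / 2.696 = 0.2170.

Y_obs ≈ 0.217 g VSS/g soluble BOD₅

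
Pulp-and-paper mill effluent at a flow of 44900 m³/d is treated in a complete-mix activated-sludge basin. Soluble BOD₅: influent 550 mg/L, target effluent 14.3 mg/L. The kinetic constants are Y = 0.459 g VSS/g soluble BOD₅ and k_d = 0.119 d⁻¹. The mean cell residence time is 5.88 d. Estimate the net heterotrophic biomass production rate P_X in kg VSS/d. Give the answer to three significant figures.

Observed yield with endogenous decay: Y_obs = Y / (1 + k_d·θ_c) = 0.459 / (1 + 0.119 × 5.88) = 0.459 / 1.700 = 0.2700 g VSS/g soluble BOD₅.
Substrate removed = Q·(S₀ − S) = 44900 m³/d × (550 − 14.3) g/m³ = 2.41×10^7 g/d = 24053 kg/d.
Net biomass production P_X = Y_obs × Q·(S₀ − S) = 0.2700 × 24053 = 6495 kg VSS/d.

P_X ≈ 6500 kg VSS/d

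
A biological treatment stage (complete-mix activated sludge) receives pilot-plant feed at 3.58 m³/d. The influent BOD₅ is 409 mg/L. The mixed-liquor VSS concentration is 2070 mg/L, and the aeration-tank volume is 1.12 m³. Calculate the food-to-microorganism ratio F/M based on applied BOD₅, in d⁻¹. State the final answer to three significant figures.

F/M = Q·S₀ / (V·X) = 3.58 × 409 / (1.120 × 2070) = 0.6316 g BOD₅·(g VSS·d)⁻¹.

F/M ≈ 0.632 d⁻¹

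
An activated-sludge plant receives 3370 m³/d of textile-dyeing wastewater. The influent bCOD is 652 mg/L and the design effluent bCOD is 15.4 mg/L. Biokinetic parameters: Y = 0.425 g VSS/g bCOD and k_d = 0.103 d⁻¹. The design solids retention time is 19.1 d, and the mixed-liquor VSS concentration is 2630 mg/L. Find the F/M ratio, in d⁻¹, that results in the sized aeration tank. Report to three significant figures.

From the SRT design equation V = Y Q (S₀−S) θ_c / [X (1 + k_d θ_c)] = 0.425 × 3370 × (652 − 15.4) × 19.1 / [2630 × (1 + 0.103 × 19.1)] = 1.74×10^7 / 7804 = 2232 m³.
Food-to-microorganism ratio F/M = Q S₀ / (V X) = 3370 × 652 / (2232 × 2630) = 0.3744 d⁻¹.

F/M ≈ 0.374 d⁻¹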